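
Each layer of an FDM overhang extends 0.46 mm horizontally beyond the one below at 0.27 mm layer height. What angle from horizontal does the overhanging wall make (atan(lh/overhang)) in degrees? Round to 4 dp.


angle = atan(0.27/0.46) = 30.4111 degrees


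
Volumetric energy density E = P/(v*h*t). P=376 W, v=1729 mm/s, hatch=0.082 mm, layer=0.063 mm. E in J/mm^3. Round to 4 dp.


E = 376 / (1729*0.082*0.063) = 42.0958 J/mm^3


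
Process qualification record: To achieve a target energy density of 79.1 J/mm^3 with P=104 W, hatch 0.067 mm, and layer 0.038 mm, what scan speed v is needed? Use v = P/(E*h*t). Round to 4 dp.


v = 104 / (79.1*0.067*0.038) = 516.4145 mm/s


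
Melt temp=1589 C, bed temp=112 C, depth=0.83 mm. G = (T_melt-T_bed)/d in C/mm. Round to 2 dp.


G = (1589-112)/0.83 = 1779.52 C/mm


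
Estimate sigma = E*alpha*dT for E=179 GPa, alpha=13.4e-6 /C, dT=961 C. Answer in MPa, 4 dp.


sigma = 179*1000 * 13.4e-6 * 961 = 2305.0546 MPa


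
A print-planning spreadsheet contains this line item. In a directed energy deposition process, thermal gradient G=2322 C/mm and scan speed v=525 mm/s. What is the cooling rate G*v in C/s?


CR = 2322 * 525 = 1219050 C/s


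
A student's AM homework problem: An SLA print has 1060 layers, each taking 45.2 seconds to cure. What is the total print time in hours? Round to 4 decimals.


t = 1060 * 45.2 / 3600 = 13.3089 hrs


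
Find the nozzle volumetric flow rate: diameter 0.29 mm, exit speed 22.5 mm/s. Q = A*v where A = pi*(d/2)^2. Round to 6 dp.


A = pi*(0.29/2)^2 = 0.06605199 mm^2
Q = 0.06605199 * 22.5 = 1.48617 mm^3/s


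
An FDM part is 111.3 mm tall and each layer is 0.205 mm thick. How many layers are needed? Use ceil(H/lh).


Layers = ceil(111.3/0.205) = 543


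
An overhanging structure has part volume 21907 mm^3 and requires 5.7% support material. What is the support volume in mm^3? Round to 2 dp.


V_support = 21907 * 0.057 = 1248.7 mm^3


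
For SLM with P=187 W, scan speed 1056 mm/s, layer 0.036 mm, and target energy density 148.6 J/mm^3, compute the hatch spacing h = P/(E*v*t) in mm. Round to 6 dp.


h = 187 / (148.6*1056*0.036) = 0.033102 mm


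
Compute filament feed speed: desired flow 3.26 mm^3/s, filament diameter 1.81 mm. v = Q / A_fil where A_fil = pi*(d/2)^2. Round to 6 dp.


A = pi*(1.81/2)^2 = 2.573043
v = 3.26 / 2.573043 = 1.266982 mm/s


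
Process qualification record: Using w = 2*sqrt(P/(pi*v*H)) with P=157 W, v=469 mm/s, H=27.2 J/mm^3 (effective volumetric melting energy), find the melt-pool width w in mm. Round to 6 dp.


w = 2*sqrt(157/(pi*469*27.2)) = 0.12518 mm


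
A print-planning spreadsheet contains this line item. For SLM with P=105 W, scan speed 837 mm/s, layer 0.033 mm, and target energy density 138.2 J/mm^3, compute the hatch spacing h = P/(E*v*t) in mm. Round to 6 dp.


h = 105 / (138.2*837*0.033) = 0.027507 mm


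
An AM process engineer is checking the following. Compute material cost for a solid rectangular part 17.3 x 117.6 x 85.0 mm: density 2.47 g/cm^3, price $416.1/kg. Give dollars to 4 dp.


V = 17.3 * 117.6 * 85.0 = 172930.8 mm^3 = 172.9308 cm^3
Mass = 172.9308 * 2.47 / 1000 = 0.42713908 kg
Cost = 0.42713908 * 416.1 = 177.7326 $


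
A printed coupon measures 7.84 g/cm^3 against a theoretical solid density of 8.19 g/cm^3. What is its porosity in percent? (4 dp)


Porosity = (1-7.84/8.19)*100 = 4.2735 %


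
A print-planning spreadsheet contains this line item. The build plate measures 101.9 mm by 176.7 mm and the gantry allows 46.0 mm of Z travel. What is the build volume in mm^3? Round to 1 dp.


V = 101.9 * 176.7 * 46.0 = 828263.6 mm^3


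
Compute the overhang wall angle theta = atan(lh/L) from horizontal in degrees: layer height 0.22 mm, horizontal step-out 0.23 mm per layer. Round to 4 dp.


angle = atan(0.22/0.23) = 43.727 degrees


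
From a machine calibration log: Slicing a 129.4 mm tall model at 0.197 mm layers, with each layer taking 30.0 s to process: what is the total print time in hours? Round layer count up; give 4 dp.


Layers = ceil(129.4/0.197) = 657
t = 657 * 30.0 / 3600 = 5.475 hrs


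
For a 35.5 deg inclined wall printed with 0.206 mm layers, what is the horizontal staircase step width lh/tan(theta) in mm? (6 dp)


step = 0.206 / tan(35.5) = 0.288801 mm


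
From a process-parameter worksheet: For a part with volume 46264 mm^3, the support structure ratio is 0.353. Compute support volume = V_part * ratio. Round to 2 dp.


V_support = 46264 * 0.353 = 16331.19 mm^3


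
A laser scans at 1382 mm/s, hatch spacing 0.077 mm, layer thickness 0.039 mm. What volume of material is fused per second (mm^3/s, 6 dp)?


Rate = 1382 * 0.077 * 0.039 = 4.150146 mm^3/s


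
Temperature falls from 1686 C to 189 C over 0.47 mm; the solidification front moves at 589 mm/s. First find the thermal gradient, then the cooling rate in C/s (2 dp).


G = (1686-189)/0.47 = 3185.10638298 C/mm
CR = 3185.10638298 * 589 = 1876027.66 C/s


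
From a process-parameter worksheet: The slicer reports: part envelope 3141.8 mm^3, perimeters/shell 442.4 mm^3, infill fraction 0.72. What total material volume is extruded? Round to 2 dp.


V_infill = (3141.8 - 442.4) * 0.72 = 1943.57
V_total = 442.4 + 1943.57 = 2385.97 mm^3


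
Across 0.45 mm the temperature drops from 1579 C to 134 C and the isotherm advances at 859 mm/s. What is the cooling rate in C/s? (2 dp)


G = (1579-134)/0.45 = 3211.11111111 C/mm
CR = 3211.11111111 * 859 = 2758344.44 C/s


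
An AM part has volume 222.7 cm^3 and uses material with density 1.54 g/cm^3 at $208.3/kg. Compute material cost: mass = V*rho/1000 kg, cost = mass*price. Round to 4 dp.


Mass = 222.7*1.54/1000 = 0.342958 kg
Cost = 0.342958 * 208.3 = 71.4382 $


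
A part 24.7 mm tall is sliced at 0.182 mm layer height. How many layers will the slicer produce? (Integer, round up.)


Layers = ceil(24.7/0.182) = 136


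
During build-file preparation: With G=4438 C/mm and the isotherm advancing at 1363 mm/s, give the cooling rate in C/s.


CR = 4438 * 1363 = 6048994 C/s


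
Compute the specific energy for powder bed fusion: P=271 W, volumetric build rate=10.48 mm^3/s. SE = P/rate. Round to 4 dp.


SE = 271 / 10.48 = 25.8588 J/mm^3


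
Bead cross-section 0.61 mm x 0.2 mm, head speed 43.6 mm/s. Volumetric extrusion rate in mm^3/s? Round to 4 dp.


Rate = 0.61 * 0.2 * 43.6 = 5.3192 mm^3/s


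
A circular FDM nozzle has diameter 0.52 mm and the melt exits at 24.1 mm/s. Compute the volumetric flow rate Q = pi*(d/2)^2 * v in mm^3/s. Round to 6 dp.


A = pi*(0.52/2)^2 = 0.21237166 mm^2
Q = 0.21237166 * 24.1 = 5.118157 mm^3/s


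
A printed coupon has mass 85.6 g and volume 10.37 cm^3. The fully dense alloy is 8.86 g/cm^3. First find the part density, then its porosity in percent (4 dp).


rho_part = 85.6 / 10.37 = 8.25458052 g/cm^3
Porosity = (1 - 8.25458052/8.86)*100 = 6.8332 %


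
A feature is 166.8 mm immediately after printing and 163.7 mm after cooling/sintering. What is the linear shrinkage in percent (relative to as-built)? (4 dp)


Shrinkage = ((166.8-163.7)/166.8)*100 = 1.8585 %


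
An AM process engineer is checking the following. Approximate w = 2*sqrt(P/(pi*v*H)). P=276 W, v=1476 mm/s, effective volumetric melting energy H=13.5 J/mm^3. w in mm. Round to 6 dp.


w = 2*sqrt(276/(pi*1476*13.5)) = 0.1328 mm


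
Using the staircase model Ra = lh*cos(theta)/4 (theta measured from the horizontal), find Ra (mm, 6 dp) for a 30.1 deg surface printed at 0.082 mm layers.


Ra = 0.082 * cos(30.1) / 4 = 0.017736 mm


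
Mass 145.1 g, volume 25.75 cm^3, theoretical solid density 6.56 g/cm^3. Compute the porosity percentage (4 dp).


rho_part = 145.1 / 25.75 = 5.63495146 g/cm^3
Porosity = (1 - 5.63495146/6.56)*100 = 14.1013 %


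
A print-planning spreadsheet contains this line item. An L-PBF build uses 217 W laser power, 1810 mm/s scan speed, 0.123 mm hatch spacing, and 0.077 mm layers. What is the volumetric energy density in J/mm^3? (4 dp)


E = 217 / (1810*0.123*0.077) = 12.6586 J/mm^3


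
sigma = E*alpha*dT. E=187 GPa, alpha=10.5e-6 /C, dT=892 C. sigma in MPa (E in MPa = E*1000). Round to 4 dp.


sigma = 187*1000 * 10.5e-6 * 892 = 1751.442 MPa


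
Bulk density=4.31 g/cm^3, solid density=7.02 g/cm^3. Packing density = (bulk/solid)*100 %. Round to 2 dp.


Packing = (4.31/7.02)*100 = 61.4 %


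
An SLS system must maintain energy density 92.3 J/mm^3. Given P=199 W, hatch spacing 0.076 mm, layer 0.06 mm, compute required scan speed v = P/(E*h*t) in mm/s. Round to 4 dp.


v = 199 / (92.3*0.076*0.06) = 472.8099 mm/s


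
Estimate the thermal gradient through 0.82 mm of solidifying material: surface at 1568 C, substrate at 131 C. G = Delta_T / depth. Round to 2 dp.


G = (1568-131)/0.82 = 1752.44 C/mm


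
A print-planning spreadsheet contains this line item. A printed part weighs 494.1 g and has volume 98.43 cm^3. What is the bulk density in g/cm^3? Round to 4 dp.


rho = 494.1 / 98.43 = 5.0198 g/cm^3


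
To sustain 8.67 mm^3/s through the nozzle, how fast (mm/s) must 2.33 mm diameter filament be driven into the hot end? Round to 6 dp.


A = pi*(2.33/2)^2 = 4.263848
v = 8.67 / 4.263848 = 2.033375 mm/s


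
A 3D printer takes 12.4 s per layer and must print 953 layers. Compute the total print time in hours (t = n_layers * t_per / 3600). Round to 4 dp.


t = 953 * 12.4 / 3600 = 3.2826 hrs


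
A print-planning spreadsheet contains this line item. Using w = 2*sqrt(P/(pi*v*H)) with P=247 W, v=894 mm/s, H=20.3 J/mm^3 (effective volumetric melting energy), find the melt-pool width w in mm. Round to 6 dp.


w = 2*sqrt(247/(pi*894*20.3)) = 0.13164 mm


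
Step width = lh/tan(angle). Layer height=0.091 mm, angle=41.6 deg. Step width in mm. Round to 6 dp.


step = 0.091 / tan(41.6) = 0.102496 mm


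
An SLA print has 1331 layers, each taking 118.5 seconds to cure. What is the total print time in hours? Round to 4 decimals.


t = 1331 * 118.5 / 3600 = 43.8121 hrs


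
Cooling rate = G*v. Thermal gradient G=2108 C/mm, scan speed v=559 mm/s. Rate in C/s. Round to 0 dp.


CR = 2108 * 559 = 1178372 C/s


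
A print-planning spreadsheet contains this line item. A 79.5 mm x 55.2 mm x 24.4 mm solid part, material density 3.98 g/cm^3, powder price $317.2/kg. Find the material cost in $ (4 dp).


V = 79.5 * 55.2 * 24.4 = 107076.96 mm^3 = 107.07696 cm^3
Mass = 107.07696 * 3.98 / 1000 = 0.4261663 kg
Cost = 0.4261663 * 317.2 = 135.18 $


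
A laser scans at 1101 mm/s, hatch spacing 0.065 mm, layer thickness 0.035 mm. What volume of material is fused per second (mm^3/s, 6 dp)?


Rate = 1101 * 0.065 * 0.035 = 2.504775 mm^3/s


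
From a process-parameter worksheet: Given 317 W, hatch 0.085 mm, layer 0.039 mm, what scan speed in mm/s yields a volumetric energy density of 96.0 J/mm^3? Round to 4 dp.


v = 317 / (96.0*0.085*0.039) = 996.1036 mm/s


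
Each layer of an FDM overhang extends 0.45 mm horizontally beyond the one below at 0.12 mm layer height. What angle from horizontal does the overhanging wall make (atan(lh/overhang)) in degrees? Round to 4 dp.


angle = atan(0.12/0.45) = 14.9314 degrees


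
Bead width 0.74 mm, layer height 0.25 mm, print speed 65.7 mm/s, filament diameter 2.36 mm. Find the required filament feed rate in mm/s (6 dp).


Q = 0.74 * 0.25 * 65.7 = 12.1545 mm^3/s
A_fil = pi*(2.36/2)^2 = 4.37435361 mm^2
v_feed = 12.1545 / 4.37435361 = 2.778582 mm/s


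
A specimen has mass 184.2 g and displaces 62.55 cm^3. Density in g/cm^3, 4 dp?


rho = 184.2 / 62.55 = 2.9448 g/cm^3


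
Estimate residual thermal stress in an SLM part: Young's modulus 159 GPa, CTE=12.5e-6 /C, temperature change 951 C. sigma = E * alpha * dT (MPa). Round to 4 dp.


sigma = 159*1000 * 12.5e-6 * 951 = 1890.1125 MPa


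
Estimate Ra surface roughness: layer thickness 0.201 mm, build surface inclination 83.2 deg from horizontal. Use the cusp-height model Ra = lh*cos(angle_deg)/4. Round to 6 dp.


Ra = 0.201 * cos(83.2) / 4 = 0.00595 mm


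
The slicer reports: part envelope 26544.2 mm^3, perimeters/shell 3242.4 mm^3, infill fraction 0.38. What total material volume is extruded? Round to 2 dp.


V_infill = (26544.2 - 3242.4) * 0.38 = 8854.68
V_total = 3242.4 + 8854.68 = 12097.08 mm^3


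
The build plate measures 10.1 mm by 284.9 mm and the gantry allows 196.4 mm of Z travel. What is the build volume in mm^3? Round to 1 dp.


V = 10.1 * 284.9 * 196.4 = 565139.0 mm^3


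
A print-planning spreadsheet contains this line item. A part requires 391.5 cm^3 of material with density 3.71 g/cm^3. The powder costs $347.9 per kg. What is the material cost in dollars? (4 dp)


Mass = 391.5*3.71/1000 = 1.452465 kg
Cost = 1.452465 * 347.9 = 505.3126 $


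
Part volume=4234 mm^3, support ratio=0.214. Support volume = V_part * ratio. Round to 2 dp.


V_support = 4234 * 0.214 = 906.08 mm^3


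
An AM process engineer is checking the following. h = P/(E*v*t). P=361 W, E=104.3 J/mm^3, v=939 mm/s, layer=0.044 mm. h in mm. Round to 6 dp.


h = 361 / (104.3*939*0.044) = 0.083773 mm


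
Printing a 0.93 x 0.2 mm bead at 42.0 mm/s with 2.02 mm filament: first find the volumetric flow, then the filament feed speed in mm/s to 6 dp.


Q = 0.93 * 0.2 * 42.0 = 7.812 mm^3/s
A_fil = pi*(2.02/2)^2 = 3.20473867 mm^2
v_feed = 7.812 / 3.20473867 = 2.43764 mm/s


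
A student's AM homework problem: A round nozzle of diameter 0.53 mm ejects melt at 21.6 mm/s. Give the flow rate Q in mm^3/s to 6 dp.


A = pi*(0.53/2)^2 = 0.22061834 mm^2
Q = 0.22061834 * 21.6 = 4.765356 mm^3/s


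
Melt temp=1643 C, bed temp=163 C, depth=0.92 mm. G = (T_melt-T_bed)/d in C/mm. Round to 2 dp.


G = (1643-163)/0.92 = 1608.7 C/mm


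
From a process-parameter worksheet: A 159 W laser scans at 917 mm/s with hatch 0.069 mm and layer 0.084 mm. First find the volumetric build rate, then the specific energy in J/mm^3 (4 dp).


Build rate = 917 * 0.069 * 0.084 = 5.314932 mm^3/s
SE = 159 / 5.314932 = 29.9157 J/mm^3


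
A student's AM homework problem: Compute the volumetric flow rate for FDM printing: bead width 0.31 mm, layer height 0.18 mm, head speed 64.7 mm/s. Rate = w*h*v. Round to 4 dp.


Rate = 0.31 * 0.18 * 64.7 = 3.6103 mm^3/s


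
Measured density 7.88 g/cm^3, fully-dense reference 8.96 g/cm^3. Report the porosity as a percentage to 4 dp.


Porosity = (1-7.88/8.96)*100 = 12.0536 %


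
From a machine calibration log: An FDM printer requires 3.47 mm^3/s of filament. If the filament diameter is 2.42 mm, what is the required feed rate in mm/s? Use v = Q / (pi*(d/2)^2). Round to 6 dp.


A = pi*(2.42/2)^2 = 4.599606
v = 3.47 / 4.599606 = 0.754412 mm/s


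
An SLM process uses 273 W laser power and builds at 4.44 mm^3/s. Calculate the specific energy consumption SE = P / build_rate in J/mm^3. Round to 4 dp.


SE = 273 / 4.44 = 61.4865 J/mm^3


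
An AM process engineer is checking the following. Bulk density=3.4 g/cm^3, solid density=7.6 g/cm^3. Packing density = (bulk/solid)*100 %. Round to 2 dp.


Packing = (3.4/7.6)*100 = 44.74 %


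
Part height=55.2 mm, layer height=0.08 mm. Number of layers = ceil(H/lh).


Layers = ceil(55.2/0.08) = 690


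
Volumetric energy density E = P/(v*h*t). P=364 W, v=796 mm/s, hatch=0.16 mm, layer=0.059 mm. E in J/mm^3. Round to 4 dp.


E = 364 / (796*0.16*0.059) = 48.4414 J/mm^3


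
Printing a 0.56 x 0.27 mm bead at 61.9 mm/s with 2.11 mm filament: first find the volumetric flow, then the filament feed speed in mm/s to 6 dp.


Q = 0.56 * 0.27 * 61.9 = 9.35928 mm^3/s
A_fil = pi*(2.11/2)^2 = 3.49667116 mm^2
v_feed = 9.35928 / 3.49667116 = 2.676626 mm/s


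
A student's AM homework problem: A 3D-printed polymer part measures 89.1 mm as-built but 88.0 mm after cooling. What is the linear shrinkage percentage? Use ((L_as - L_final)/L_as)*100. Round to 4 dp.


Shrinkage = ((89.1-88.0)/89.1)*100 = 1.2346 %


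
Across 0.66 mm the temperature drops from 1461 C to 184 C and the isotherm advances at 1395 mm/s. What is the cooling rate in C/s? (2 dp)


G = (1461-184)/0.66 = 1934.84848485 C/mm
CR = 1934.84848485 * 1395 = 2699113.64 C/s


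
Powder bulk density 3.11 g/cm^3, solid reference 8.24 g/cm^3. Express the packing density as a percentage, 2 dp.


Packing = (3.11/8.24)*100 = 37.74 %


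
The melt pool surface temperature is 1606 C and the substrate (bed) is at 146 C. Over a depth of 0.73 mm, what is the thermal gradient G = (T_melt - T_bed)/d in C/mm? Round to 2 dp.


G = (1606-146)/0.73 = 2000.0 C/mm


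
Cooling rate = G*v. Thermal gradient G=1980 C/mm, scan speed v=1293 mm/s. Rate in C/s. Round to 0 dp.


CR = 1980 * 1293 = 2560140 C/s


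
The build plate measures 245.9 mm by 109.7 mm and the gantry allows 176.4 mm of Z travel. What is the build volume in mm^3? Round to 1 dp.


V = 245.9 * 109.7 * 176.4 = 4758430.6 mm^3


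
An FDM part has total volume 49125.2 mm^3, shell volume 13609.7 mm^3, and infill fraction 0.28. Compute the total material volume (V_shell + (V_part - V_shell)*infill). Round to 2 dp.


V_infill = (49125.2 - 13609.7) * 0.28 = 9944.34
V_total = 13609.7 + 9944.34 = 23554.04 mm^3


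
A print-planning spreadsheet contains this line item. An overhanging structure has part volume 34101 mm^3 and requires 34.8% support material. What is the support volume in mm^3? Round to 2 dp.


V_support = 34101 * 0.348 = 11867.15 mm^3


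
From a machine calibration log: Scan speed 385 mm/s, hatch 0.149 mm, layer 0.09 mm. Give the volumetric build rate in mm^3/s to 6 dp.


Rate = 385 * 0.149 * 0.09 = 5.16285 mm^3/s


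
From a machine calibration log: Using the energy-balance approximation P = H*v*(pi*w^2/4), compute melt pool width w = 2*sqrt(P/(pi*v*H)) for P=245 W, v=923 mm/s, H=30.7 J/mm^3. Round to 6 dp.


w = 2*sqrt(245/(pi*923*30.7)) = 0.104922 mm


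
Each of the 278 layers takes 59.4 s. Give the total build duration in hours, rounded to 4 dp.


t = 278 * 59.4 / 3600 = 4.587 hrs


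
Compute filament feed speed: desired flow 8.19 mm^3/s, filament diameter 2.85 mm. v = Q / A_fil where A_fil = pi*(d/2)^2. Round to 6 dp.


A = pi*(2.85/2)^2 = 6.379397
v = 8.19 / 6.379397 = 1.28382 mm/s


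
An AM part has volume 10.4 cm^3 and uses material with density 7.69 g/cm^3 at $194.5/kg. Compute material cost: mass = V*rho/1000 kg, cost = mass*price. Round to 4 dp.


Mass = 10.4*7.69/1000 = 0.079976 kg
Cost = 0.079976 * 194.5 = 15.5553 $


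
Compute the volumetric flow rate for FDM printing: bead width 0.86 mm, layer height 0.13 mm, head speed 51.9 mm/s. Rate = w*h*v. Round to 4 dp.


Rate = 0.86 * 0.13 * 51.9 = 5.8024 mm^3/s


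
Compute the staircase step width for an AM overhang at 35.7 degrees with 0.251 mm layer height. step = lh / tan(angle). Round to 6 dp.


step = 0.251 / tan(35.7) = 0.349303 mm


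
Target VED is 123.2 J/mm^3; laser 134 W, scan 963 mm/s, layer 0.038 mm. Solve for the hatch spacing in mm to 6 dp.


h = 134 / (123.2*963*0.038) = 0.029722 mm


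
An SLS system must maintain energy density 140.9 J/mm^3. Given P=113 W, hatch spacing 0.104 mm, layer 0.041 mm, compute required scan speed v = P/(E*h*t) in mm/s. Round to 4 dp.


v = 113 / (140.9*0.104*0.041) = 188.0833 mm/s


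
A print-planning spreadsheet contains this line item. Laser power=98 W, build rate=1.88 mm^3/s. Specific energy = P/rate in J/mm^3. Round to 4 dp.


SE = 98 / 1.88 = 52.1277 J/mm^3


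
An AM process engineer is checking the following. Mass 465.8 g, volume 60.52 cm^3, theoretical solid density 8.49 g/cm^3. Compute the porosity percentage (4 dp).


rho_part = 465.8 / 60.52 = 7.69662921 g/cm^3
Porosity = (1 - 7.69662921/8.49)*100 = 9.3448 %


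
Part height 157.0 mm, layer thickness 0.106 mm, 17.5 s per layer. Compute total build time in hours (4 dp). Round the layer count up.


Layers = ceil(157.0/0.106) = 1482
t = 1482 * 17.5 / 3600 = 7.2042 hrs


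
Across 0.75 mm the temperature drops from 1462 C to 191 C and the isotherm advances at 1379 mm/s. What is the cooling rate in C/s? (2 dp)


G = (1462-191)/0.75 = 1694.66666667 C/mm
CR = 1694.66666667 * 1379 = 2336945.33 C/s


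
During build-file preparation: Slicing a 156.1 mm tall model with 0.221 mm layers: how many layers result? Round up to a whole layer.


Layers = ceil(156.1/0.221) = 707


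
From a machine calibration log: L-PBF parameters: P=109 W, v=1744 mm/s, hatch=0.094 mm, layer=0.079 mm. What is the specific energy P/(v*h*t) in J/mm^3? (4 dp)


Build rate = 1744 * 0.094 * 0.079 = 12.950944 mm^3/s
SE = 109 / 12.950944 = 8.4164 J/mm^3


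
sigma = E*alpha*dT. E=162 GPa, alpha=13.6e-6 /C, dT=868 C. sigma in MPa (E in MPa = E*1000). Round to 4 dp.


sigma = 162*1000 * 13.6e-6 * 868 = 1912.3776 MPa


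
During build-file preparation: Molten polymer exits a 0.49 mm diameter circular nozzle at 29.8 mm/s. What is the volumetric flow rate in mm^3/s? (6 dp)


A = pi*(0.49/2)^2 = 0.1885741 mm^2
Q = 0.1885741 * 29.8 = 5.619508 mm^3/s


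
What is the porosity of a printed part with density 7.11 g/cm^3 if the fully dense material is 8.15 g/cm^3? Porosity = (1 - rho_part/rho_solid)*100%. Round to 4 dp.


Porosity = (1-7.11/8.15)*100 = 12.7607 %


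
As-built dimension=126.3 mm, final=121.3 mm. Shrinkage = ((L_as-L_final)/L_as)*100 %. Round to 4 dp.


Shrinkage = ((126.3-121.3)/126.3)*100 = 3.9588 %


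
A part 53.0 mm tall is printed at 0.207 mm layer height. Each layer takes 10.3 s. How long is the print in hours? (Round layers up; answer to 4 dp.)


Layers = ceil(53.0/0.207) = 257
t = 257 * 10.3 / 3600 = 0.7353 hrs


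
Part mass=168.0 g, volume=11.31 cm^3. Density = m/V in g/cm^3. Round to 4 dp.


rho = 168.0 / 11.31 = 14.8541 g/cm^3


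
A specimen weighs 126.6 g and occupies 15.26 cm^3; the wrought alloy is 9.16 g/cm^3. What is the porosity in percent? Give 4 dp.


rho_part = 126.6 / 15.26 = 8.29619921 g/cm^3
Porosity = (1 - 8.29619921/9.16)*100 = 9.4301 %


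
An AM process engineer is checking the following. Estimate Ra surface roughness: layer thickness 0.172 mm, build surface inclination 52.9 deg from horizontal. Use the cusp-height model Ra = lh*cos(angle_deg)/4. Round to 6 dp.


Ra = 0.172 * cos(52.9) / 4 = 0.025938 mm


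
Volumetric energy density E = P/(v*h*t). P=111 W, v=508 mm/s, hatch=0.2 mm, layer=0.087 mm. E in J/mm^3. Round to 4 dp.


E = 111 / (508*0.2*0.087) = 12.5577 J/mm^3


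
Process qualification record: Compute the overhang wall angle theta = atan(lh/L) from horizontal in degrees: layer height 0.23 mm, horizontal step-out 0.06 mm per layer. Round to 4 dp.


angle = atan(0.23/0.06) = 75.3791 degrees


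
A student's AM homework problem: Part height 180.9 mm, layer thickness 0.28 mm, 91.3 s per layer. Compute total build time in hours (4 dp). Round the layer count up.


Layers = ceil(180.9/0.28) = 647
t = 647 * 91.3 / 3600 = 16.4086 hrs


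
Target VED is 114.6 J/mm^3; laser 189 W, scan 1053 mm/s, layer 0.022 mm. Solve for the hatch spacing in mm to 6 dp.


h = 189 / (114.6*1053*0.022) = 0.071191 mm


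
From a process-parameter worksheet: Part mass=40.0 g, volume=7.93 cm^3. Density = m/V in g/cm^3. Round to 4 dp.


rho = 40.0 / 7.93 = 5.0441 g/cm^3


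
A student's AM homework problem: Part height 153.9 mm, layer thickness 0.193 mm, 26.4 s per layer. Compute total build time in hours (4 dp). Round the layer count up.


Layers = ceil(153.9/0.193) = 798
t = 798 * 26.4 / 3600 = 5.852 hrs


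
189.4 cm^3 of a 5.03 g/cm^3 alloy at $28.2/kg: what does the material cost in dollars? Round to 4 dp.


Mass = 189.4*5.03/1000 = 0.952682 kg
Cost = 0.952682 * 28.2 = 26.8656 $


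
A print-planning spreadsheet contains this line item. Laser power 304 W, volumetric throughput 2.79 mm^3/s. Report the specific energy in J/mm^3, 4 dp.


SE = 304 / 2.79 = 108.9606 J/mm^3


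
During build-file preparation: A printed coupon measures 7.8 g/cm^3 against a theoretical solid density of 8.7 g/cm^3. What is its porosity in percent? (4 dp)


Porosity = (1-7.8/8.7)*100 = 10.3448 %


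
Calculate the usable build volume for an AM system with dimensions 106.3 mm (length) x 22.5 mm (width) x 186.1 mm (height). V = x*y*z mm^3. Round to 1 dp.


V = 106.3 * 22.5 * 186.1 = 445104.7 mm^3


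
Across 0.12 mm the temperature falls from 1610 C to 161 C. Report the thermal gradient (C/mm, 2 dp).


G = (1610-161)/0.12 = 12075.0 C/mm


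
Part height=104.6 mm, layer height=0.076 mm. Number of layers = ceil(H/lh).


Layers = ceil(104.6/0.076) = 1377


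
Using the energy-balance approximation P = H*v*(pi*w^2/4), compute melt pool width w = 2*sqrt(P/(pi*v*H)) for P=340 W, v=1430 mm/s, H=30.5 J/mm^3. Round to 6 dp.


w = 2*sqrt(340/(pi*1430*30.5)) = 0.099627 mm


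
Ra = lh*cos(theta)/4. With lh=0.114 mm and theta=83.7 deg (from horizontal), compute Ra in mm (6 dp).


Ra = 0.114 * cos(83.7) / 4 = 0.003127 mm


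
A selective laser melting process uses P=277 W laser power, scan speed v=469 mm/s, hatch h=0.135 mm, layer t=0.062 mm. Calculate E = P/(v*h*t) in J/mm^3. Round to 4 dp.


E = 277 / (469*0.135*0.062) = 70.5637 J/mm^3


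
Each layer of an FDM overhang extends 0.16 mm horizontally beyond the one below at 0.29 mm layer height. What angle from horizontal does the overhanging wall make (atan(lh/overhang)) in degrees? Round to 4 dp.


angle = atan(0.29/0.16) = 61.1134 degrees


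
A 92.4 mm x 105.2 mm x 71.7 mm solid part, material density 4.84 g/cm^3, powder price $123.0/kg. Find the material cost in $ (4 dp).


V = 92.4 * 105.2 * 71.7 = 696958.416 mm^3 = 696.958416 cm^3
Mass = 696.958416 * 4.84 / 1000 = 3.37327873 kg
Cost = 3.37327873 * 123.0 = 414.9133 $


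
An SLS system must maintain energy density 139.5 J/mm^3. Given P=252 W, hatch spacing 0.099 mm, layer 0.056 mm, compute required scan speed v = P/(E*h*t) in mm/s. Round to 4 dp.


v = 252 / (139.5*0.099*0.056) = 325.839 mm/s


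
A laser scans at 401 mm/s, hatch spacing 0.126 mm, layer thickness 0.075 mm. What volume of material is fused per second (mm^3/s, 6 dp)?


Rate = 401 * 0.126 * 0.075 = 3.78945 mm^3/s


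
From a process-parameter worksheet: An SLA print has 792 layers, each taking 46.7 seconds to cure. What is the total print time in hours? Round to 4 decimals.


t = 792 * 46.7 / 3600 = 10.274 hrs


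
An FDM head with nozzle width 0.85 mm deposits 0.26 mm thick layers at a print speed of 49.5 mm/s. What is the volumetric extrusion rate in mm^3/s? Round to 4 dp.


Rate = 0.85 * 0.26 * 49.5 = 10.9395 mm^3/s


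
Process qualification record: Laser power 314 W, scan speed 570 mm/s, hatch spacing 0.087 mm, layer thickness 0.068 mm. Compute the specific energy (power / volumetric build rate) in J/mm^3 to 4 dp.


Build rate = 570 * 0.087 * 0.068 = 3.37212 mm^3/s
SE = 314 / 3.37212 = 93.1165 J/mm^3


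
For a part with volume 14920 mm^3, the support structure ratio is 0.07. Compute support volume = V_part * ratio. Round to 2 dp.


V_support = 14920 * 0.07 = 1044.4 mm^3


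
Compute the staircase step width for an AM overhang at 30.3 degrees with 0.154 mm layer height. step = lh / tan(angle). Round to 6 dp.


step = 0.154 / tan(30.3) = 0.263539 mm


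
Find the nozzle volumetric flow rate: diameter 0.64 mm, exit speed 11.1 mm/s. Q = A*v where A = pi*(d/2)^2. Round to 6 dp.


A = pi*(0.64/2)^2 = 0.32169909 mm^2
Q = 0.32169909 * 11.1 = 3.57086 mm^3/s


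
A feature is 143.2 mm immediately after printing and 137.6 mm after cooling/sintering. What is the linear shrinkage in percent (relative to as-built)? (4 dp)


Shrinkage = ((143.2-137.6)/143.2)*100 = 3.9106 %


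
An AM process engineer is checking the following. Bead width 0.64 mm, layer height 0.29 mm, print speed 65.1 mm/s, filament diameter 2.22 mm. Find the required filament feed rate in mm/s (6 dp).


Q = 0.64 * 0.29 * 65.1 = 12.08256 mm^3/s
A_fil = pi*(2.22/2)^2 = 3.87075631 mm^2
v_feed = 12.08256 / 3.87075631 = 3.121498 mm/s


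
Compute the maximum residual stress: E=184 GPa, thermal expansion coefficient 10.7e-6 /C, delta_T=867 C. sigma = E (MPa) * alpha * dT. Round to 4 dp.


sigma = 184*1000 * 10.7e-6 * 867 = 1706.9496 MPa


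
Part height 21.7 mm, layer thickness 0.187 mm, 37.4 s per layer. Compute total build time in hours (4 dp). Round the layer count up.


Layers = ceil(21.7/0.187) = 117
t = 117 * 37.4 / 3600 = 1.2155 hrs


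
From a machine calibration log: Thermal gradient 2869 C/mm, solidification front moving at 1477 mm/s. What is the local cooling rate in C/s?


CR = 2869 * 1477 = 4237513 C/s


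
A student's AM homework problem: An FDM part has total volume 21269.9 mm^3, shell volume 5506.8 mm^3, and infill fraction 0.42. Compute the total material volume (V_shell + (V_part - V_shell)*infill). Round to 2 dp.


V_infill = (21269.9 - 5506.8) * 0.42 = 6620.5
V_total = 5506.8 + 6620.5 = 12127.3 mm^3


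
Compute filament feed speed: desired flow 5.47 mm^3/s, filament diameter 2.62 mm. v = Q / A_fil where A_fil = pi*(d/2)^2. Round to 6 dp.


A = pi*(2.62/2)^2 = 5.391287
v = 5.47 / 5.391287 = 1.0146 mm/s


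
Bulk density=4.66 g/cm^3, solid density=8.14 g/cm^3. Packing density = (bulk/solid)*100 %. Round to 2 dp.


Packing = (4.66/8.14)*100 = 57.25 %


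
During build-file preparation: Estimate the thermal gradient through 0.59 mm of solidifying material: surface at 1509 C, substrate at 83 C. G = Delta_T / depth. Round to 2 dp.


G = (1509-83)/0.59 = 2416.95 C/mm


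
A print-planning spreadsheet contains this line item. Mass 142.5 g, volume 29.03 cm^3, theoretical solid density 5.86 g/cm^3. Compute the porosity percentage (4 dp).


rho_part = 142.5 / 29.03 = 4.90871512 g/cm^3
Porosity = (1 - 4.90871512/5.86)*100 = 16.2335 %


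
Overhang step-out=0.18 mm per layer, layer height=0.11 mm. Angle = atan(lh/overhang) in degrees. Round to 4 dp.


angle = atan(0.11/0.18) = 31.4296 degrees


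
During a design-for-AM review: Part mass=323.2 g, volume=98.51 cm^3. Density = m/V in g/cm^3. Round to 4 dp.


rho = 323.2 / 98.51 = 3.2809 g/cm^3


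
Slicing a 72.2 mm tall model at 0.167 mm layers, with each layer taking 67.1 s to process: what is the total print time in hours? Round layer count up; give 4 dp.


Layers = ceil(72.2/0.167) = 433
t = 433 * 67.1 / 3600 = 8.0706 hrs


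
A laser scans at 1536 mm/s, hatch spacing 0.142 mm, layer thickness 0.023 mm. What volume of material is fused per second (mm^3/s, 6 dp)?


Rate = 1536 * 0.142 * 0.023 = 5.016576 mm^3/s


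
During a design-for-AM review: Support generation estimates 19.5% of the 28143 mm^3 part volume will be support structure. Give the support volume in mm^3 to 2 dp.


V_support = 28143 * 0.195 = 5487.89 mm^3


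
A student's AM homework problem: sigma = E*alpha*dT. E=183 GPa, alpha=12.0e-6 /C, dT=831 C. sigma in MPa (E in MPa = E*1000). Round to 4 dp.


sigma = 183*1000 * 12.0e-6 * 831 = 1824.876 MPa


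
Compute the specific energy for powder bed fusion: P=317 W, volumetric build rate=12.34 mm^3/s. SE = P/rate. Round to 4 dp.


SE = 317 / 12.34 = 25.6888 J/mm^3


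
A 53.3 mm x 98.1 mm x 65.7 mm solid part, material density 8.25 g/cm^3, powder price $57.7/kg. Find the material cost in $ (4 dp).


V = 53.3 * 98.1 * 65.7 = 343527.561 mm^3 = 343.527561 cm^3
Mass = 343.527561 * 8.25 / 1000 = 2.83410238 kg
Cost = 2.83410238 * 57.7 = 163.5277 $


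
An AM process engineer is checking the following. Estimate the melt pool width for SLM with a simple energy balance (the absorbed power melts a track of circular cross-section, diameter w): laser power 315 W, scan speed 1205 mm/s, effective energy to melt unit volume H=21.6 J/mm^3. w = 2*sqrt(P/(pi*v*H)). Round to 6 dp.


w = 2*sqrt(315/(pi*1205*21.6)) = 0.124134 mm


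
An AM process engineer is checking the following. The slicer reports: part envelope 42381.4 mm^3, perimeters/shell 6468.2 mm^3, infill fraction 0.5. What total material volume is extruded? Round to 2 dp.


V_infill = (42381.4 - 6468.2) * 0.5 = 17956.6
V_total = 6468.2 + 17956.6 = 24424.8 mm^3


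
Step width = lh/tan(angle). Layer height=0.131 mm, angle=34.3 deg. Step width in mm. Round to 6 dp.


step = 0.131 / tan(34.3) = 0.192039 mm


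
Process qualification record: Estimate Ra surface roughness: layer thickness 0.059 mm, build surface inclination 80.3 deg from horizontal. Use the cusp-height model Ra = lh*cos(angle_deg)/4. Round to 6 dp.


Ra = 0.059 * cos(80.3) / 4 = 0.002485 mm


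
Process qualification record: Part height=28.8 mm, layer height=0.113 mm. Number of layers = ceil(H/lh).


Layers = ceil(28.8/0.113) = 255


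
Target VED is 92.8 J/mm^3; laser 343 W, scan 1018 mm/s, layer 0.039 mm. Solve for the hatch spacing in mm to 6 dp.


h = 343 / (92.8*1018*0.039) = 0.093097 mm


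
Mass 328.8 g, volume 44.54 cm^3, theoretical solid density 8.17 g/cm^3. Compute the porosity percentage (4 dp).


rho_part = 328.8 / 44.54 = 7.38212842 g/cm^3
Porosity = (1 - 7.38212842/8.17)*100 = 9.6435 %


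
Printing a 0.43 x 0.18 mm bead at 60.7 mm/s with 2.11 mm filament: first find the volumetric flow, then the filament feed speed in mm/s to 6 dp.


Q = 0.43 * 0.18 * 60.7 = 4.69818 mm^3/s
A_fil = pi*(2.11/2)^2 = 3.49667116 mm^2
v_feed = 4.69818 / 3.49667116 = 1.343615 mm/s


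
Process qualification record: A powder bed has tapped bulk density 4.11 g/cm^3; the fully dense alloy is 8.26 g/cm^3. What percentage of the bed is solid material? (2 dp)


Packing = (4.11/8.26)*100 = 49.76 %


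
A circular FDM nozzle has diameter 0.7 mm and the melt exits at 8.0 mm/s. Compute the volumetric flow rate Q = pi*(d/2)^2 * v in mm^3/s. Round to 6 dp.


A = pi*(0.7/2)^2 = 0.3848451 mm^2
Q = 0.3848451 * 8.0 = 3.078761 mm^3/s


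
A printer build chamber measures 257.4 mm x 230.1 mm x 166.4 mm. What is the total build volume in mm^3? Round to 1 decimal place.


V = 257.4 * 230.1 * 166.4 = 9855495.9 mm^3


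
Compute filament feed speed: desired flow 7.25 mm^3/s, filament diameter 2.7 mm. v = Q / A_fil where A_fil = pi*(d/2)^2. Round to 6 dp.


A = pi*(2.7/2)^2 = 5.725553
v = 7.25 / 5.725553 = 1.266253 mm/s


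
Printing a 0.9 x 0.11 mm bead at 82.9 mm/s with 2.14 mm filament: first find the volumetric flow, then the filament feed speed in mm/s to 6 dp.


Q = 0.9 * 0.11 * 82.9 = 8.2071 mm^3/s
A_fil = pi*(2.14/2)^2 = 3.59680943 mm^2
v_feed = 8.2071 / 3.59680943 = 2.281772 mm/s


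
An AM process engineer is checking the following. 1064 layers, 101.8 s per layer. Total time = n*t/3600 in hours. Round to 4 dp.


t = 1064 * 101.8 / 3600 = 30.0876 hrs


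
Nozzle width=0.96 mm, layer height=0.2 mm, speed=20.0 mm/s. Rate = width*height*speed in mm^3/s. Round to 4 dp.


Rate = 0.96 * 0.2 * 20.0 = 3.84 mm^3/s


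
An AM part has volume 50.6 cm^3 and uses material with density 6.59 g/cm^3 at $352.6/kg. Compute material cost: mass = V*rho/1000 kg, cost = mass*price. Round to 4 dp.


Mass = 50.6*6.59/1000 = 0.333454 kg
Cost = 0.333454 * 352.6 = 117.5759 $


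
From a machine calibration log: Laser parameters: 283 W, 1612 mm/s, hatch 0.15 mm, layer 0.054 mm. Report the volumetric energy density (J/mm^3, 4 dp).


E = 283 / (1612*0.15*0.054) = 21.6739 J/mm^3


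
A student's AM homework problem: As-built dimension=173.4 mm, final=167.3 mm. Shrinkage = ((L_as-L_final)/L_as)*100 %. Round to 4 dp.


Shrinkage = ((173.4-167.3)/173.4)*100 = 3.5179 %


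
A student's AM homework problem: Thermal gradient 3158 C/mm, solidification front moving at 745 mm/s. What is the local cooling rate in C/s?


CR = 3158 * 745 = 2352710 C/s


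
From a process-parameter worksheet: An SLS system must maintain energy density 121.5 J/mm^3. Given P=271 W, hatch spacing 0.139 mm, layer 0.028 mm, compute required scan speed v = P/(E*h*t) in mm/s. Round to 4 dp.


v = 271 / (121.5*0.139*0.028) = 573.0865 mm/s


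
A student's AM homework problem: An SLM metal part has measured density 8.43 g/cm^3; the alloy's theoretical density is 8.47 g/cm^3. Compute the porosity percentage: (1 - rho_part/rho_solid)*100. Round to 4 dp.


Porosity = (1-8.43/8.47)*100 = 0.4723 %


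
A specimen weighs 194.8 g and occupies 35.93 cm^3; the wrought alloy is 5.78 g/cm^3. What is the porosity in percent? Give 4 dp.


rho_part = 194.8 / 35.93 = 5.42165321 g/cm^3
Porosity = (1 - 5.42165321/5.78)*100 = 6.1998 %


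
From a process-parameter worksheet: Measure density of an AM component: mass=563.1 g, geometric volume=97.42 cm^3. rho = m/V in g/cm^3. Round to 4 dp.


rho = 563.1 / 97.42 = 5.7801 g/cm^3


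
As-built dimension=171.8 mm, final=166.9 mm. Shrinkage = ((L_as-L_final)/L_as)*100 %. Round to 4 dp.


Shrinkage = ((171.8-166.9)/171.8)*100 = 2.8522 %


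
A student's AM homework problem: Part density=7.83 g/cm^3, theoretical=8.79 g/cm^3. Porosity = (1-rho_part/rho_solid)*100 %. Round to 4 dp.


Porosity = (1-7.83/8.79)*100 = 10.9215 %


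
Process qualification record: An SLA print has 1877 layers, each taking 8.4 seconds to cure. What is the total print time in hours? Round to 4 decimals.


t = 1877 * 8.4 / 3600 = 4.3797 hrs


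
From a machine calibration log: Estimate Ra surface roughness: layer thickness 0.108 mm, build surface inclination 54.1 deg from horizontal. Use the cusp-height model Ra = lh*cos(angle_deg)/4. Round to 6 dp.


Ra = 0.108 * cos(54.1) / 4 = 0.015832 mm


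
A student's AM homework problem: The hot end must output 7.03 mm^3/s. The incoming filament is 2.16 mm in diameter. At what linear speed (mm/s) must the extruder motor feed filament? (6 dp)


A = pi*(2.16/2)^2 = 3.664354
v = 7.03 / 3.664354 = 1.918483 mm/s


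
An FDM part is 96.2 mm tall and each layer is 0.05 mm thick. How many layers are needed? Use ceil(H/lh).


Layers = ceil(96.2/0.05) = 1924


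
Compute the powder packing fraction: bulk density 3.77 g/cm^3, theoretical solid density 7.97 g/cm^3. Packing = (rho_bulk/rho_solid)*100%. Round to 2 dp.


Packing = (3.77/7.97)*100 = 47.3 %


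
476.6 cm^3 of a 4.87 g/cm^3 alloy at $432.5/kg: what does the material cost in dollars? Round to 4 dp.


Mass = 476.6*4.87/1000 = 2.321042 kg
Cost = 2.321042 * 432.5 = 1003.8507 $


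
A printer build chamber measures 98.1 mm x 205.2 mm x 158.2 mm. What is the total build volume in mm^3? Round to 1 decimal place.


V = 98.1 * 205.2 * 158.2 = 3184585.0 mm^3


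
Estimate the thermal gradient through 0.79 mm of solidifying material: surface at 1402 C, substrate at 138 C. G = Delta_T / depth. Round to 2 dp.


G = (1402-138)/0.79 = 1600.0 C/mm


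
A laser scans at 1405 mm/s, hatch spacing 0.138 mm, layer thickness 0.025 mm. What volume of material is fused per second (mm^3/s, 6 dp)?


Rate = 1405 * 0.138 * 0.025 = 4.84725 mm^3/s


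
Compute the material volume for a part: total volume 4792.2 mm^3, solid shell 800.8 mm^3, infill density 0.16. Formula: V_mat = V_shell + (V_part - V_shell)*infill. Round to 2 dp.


V_infill = (4792.2 - 800.8) * 0.16 = 638.62
V_total = 800.8 + 638.62 = 1439.42 mm^3


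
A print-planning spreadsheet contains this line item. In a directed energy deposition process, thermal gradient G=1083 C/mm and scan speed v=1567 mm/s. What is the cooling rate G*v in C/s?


CR = 1083 * 1567 = 1697061 C/s


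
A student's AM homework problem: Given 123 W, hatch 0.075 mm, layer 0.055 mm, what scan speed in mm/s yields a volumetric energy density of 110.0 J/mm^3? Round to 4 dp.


v = 123 / (110.0*0.075*0.055) = 271.0744 mm/s
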